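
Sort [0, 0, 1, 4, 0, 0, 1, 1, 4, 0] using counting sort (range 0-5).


Count array: [5, 3, 0, 0, 2, 0]
Reconstruct: [0, 0, 0, 0, 0, 1, 1, 1, 4, 4]


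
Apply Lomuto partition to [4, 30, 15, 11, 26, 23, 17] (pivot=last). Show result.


Elements <= 17 go left of pivot.
Result: [4, 15, 11, 17, 26, 23, 30], pivot at index 3


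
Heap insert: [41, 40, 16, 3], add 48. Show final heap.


Append 48: [41, 40, 16, 3, 48]
Bubble up: swap idx 4(48) with idx 1(40); swap idx 1(48) with idx 0(41)
Result: [48, 41, 16, 3, 40]


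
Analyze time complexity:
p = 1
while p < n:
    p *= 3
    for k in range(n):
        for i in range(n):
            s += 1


Per nesting level: O(log n) * O(n) * O(n) = O(n^2 log n)
Complexity: O(n^2 log n)


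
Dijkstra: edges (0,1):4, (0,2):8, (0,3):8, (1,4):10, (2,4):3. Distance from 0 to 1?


Dijkstra from 0:
Distances: {0: 0, 1: 4, 2: 8, 3: 8, 4: 11}
Shortest distance to 1 = 4, path = [0, 1]


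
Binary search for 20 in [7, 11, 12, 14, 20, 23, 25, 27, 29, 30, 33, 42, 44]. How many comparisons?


Search for 20:
[0,12] mid=6 arr[6]=25
[0,5] mid=2 arr[2]=12
[3,5] mid=4 arr[4]=20
Total: 3 comparisons


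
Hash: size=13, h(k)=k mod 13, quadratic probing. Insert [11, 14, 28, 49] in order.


Insertions: 11->slot 11; 14->slot 1; 28->slot 2; 49->slot 10
Table: [None, 14, 28, None, None, None, None, None, None, None, 49, 11, None]


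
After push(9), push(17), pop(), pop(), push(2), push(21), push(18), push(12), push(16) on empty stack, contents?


push(9) -> [9]
push(17) -> [9, 17]
pop() returns 17 -> [9]
pop() returns 9 -> []
push(2) -> [2]
push(21) -> [2, 21]
push(18) -> [2, 21, 18]
push(12) -> [2, 21, 18, 12]
push(16) -> [2, 21, 18, 12, 16]
Final stack (bottom to top): [2, 21, 18, 12, 16]


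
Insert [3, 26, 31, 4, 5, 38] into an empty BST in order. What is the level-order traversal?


Root = 3; build tree by BST insertion.
Level-Order traversal: [3, 26, 4, 31, 5, 38]


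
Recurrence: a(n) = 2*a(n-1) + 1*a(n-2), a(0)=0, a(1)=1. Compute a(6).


Build bottom-up:
...a(4)=12, a(5)=29, a(6)=2*29+1*12=70


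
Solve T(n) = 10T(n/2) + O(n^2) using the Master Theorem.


a=10, b=2, c=2. log_2(10)=3.322 > c=2. Case 1: O(n^log_b(a)) = O(n^3.322)
Complexity: O(n^3.322)


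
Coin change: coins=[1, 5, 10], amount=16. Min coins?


dp[0]=0; dp[i]=1+min(dp[i-c] for c in coins)
...dp[11]=2, dp[12]=3, dp[13]=4, dp[14]=5, dp[15]=2, dp[16]=3
Minimum coins for 16 = 3


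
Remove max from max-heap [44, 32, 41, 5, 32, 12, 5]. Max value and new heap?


Max = 44
Replace root with last, heapify down
Resulting heap: [41, 32, 12, 5, 32, 5]


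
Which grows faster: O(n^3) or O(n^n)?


cubic grows slower than n^n
O(n^3) is asymptotically smaller; O(n^n) grows faster


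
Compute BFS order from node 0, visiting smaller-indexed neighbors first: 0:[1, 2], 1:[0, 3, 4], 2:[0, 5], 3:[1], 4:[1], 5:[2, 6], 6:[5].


BFS queue: start with [0]
Visit order: [0, 1, 2, 3, 4, 5, 6]


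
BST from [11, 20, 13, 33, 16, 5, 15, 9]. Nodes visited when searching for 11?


BST root = 11
Search for 11: compare at each node
Path: [11]


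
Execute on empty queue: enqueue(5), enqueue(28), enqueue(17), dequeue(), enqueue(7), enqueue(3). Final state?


enqueue(5) -> [5]
enqueue(28) -> [5, 28]
enqueue(17) -> [5, 28, 17]
dequeue() returns 5 -> [28, 17]
enqueue(7) -> [28, 17, 7]
enqueue(3) -> [28, 17, 7, 3]
Final queue (front to back): [28, 17, 7, 3]


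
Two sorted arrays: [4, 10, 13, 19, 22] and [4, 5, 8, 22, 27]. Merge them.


Compare heads, take smaller each step.
Merged: [4, 4, 5, 8, 10, 13, 19, 22, 22, 27]


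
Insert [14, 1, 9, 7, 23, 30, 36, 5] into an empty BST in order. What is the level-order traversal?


Root = 14; build tree by BST insertion.
Level-Order traversal: [14, 1, 23, 9, 30, 7, 36, 5]


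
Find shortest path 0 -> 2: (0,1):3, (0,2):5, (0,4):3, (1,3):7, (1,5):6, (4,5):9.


Dijkstra from 0:
Distances: {0: 0, 1: 3, 2: 5, 3: 10, 4: 3, 5: 9}
Shortest distance to 2 = 5, path = [0, 2]


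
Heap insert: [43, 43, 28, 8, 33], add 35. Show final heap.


Append 35: [43, 43, 28, 8, 33, 35]
Bubble up: swap idx 5(35) with idx 2(28)
Result: [43, 43, 35, 8, 33, 28]


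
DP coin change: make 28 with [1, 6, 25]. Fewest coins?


dp[0]=0; dp[i]=1+min(dp[i-c] for c in coins)
...dp[23]=8, dp[24]=4, dp[25]=1, dp[26]=2, dp[27]=3, dp[28]=4
Minimum coins for 28 = 4


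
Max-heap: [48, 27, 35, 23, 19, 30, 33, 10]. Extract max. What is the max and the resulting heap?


Max = 48
Replace root with last, heapify down
Resulting heap: [35, 27, 33, 23, 19, 30, 10]


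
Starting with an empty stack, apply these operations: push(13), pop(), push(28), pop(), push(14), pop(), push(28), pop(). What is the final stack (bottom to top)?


push(13) -> [13]
pop() returns 13 -> []
push(28) -> [28]
pop() returns 28 -> []
push(14) -> [14]
pop() returns 14 -> []
push(28) -> [28]
pop() returns 28 -> []
Final stack (bottom to top): []


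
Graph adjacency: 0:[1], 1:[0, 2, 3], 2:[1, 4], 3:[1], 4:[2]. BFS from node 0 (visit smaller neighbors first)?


BFS queue: start with [0]
Visit order: [0, 1, 2, 3, 4]


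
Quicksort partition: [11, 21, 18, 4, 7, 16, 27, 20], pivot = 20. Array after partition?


Elements <= 20 go left of pivot.
Result: [11, 18, 4, 7, 16, 20, 27, 21], pivot at index 5


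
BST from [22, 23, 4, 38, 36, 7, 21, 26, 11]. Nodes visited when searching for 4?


BST root = 22
Search for 4: compare at each node
Path: [22, 4]


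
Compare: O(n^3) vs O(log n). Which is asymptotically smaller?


logarithmic grows slower than cubic
O(log n) is asymptotically smaller; O(n^3) grows faster


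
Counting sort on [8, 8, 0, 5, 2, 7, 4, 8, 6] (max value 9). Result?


Count array: [1, 0, 1, 0, 1, 1, 1, 1, 3, 0]
Reconstruct: [0, 2, 4, 5, 6, 7, 8, 8, 8]


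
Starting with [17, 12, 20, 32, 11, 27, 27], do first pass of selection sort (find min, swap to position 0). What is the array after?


After one pass: [11, 12, 20, 32, 17, 27, 27]


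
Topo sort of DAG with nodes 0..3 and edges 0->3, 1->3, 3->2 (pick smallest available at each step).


Kahn's algorithm, process smallest node first
Order: [0, 1, 3, 2]


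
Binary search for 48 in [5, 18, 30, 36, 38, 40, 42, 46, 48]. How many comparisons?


Search for 48:
[0,8] mid=4 arr[4]=38
[5,8] mid=6 arr[6]=42
[7,8] mid=7 arr[7]=46
[8,8] mid=8 arr[8]=48
Total: 4 comparisons


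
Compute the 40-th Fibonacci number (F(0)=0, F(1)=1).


F(n)=F(n-1)+F(n-2)
...F(38)=39088169, F(39)=63245986, F(40)=102334155


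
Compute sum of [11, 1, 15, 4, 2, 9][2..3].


Prefix sums: [0, 11, 12, 27, 31, 33, 42]
Sum[2..3] = prefix[4] - prefix[2] = 31 - 12 = 19


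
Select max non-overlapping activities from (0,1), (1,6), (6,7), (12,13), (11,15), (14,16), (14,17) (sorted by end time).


Greedy: pick earliest-ending, then skip overlaps.
Selected (5 activities): [(0, 1), (1, 6), (6, 7), (12, 13), (14, 16)]


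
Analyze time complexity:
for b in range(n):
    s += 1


Per nesting level: O(n) = O(n)
Complexity: O(n)


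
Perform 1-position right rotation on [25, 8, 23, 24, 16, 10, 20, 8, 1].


Right rotate by 1: [1, 25, 8, 23, 24, 16, 10, 20, 8]


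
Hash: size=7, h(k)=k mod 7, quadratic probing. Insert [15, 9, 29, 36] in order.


Insertions: 15->slot 1; 9->slot 2; 29->slot 5; 36->slot 3
Table: [None, 15, 9, 36, None, 29, None]


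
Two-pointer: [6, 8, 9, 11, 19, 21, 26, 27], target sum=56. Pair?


Two pointers: lo=0, hi=7
No pair sums to 56


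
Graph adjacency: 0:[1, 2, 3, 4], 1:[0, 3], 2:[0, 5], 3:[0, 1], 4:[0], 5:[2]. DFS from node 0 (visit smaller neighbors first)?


DFS stack-based: start with [0]
Visit order: [0, 1, 3, 2, 5, 4]


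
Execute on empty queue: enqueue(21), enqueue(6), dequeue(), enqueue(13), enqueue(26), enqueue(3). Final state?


enqueue(21) -> [21]
enqueue(6) -> [21, 6]
dequeue() returns 21 -> [6]
enqueue(13) -> [6, 13]
enqueue(26) -> [6, 13, 26]
enqueue(3) -> [6, 13, 26, 3]
Final queue (front to back): [6, 13, 26, 3]


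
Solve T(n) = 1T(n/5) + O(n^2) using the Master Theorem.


a=1, b=5, c=2. log_5(1)=0 < c=2. Case 3: O(n^c) = O(n^2)
Complexity: O(n^2)


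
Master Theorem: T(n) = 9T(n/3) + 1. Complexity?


a=9, b=3, c=0. log_3(9)=2 > c=0. Case 1: O(n^log_b(a)) = O(n^2)
Complexity: O(n^2)


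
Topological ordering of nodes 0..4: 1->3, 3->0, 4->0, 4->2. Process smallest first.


Kahn's algorithm, process smallest node first
Order: [1, 3, 4, 0, 2]


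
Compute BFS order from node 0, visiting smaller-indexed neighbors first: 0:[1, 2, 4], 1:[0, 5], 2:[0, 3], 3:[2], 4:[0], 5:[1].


BFS queue: start with [0]
Visit order: [0, 1, 2, 4, 5, 3]


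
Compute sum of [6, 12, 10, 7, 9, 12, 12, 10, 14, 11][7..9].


Prefix sums: [0, 6, 18, 28, 35, 44, 56, 68, 78, 92, 103]
Sum[7..9] = prefix[10] - prefix[7] = 103 - 68 = 35


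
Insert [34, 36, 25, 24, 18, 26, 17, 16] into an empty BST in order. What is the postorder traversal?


Root = 34; build tree by BST insertion.
Postorder traversal: [16, 17, 18, 24, 26, 25, 36, 34]


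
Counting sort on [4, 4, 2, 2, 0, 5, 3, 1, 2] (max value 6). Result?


Count array: [1, 1, 3, 1, 2, 1, 0]
Reconstruct: [0, 1, 2, 2, 2, 3, 4, 4, 5]


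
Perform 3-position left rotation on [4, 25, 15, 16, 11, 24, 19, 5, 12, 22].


Left rotate by 3: [16, 11, 24, 19, 5, 12, 22, 4, 25, 15]


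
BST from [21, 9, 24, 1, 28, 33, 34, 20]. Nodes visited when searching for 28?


BST root = 21
Search for 28: compare at each node
Path: [21, 24, 28]


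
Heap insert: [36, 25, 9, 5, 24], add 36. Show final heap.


Append 36: [36, 25, 9, 5, 24, 36]
Bubble up: swap idx 5(36) with idx 2(9)
Result: [36, 25, 36, 5, 24, 9]


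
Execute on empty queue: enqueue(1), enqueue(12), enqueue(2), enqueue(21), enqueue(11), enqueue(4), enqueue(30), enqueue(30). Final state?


enqueue(1) -> [1]
enqueue(12) -> [1, 12]
enqueue(2) -> [1, 12, 2]
enqueue(21) -> [1, 12, 2, 21]
enqueue(11) -> [1, 12, 2, 21, 11]
enqueue(4) -> [1, 12, 2, 21, 11, 4]
enqueue(30) -> [1, 12, 2, 21, 11, 4, 30]
enqueue(30) -> [1, 12, 2, 21, 11, 4, 30, 30]
Final queue (front to back): [1, 12, 2, 21, 11, 4, 30, 30]


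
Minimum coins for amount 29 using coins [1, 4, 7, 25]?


dp[0]=0; dp[i]=1+min(dp[i-c] for c in coins)
...dp[24]=6, dp[25]=1, dp[26]=2, dp[27]=3, dp[28]=4, dp[29]=2
Minimum coins for 29 = 2


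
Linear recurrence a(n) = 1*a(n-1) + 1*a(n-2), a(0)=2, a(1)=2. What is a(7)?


Build bottom-up:
...a(5)=16, a(6)=26, a(7)=1*26+1*16=42


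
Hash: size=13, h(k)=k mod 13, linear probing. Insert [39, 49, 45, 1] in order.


Insertions: 39->slot 0; 49->slot 10; 45->slot 6; 1->slot 1
Table: [39, 1, None, None, None, None, 45, None, None, None, 49, None, None]


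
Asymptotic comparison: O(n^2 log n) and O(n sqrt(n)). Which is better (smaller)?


n^1.5 grows slower than n^2 log n
O(n sqrt(n)) is asymptotically smaller; O(n^2 log n) grows faster


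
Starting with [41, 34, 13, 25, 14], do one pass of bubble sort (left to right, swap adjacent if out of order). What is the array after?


After one pass: [34, 13, 25, 14, 41]


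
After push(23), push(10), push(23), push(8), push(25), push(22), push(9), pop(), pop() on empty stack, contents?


push(23) -> [23]
push(10) -> [23, 10]
push(23) -> [23, 10, 23]
push(8) -> [23, 10, 23, 8]
push(25) -> [23, 10, 23, 8, 25]
push(22) -> [23, 10, 23, 8, 25, 22]
push(9) -> [23, 10, 23, 8, 25, 22, 9]
pop() returns 9 -> [23, 10, 23, 8, 25, 22]
pop() returns 22 -> [23, 10, 23, 8, 25]
Final stack (bottom to top): [23, 10, 23, 8, 25]


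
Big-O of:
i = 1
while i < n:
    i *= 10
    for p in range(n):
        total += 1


Per nesting level: O(log n) * O(n) = O(n log n)
Complexity: O(n log n)


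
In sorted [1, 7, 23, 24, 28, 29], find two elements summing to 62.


Two pointers: lo=0, hi=5
No pair sums to 62


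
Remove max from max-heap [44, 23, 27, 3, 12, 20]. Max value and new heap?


Max = 44
Replace root with last, heapify down
Resulting heap: [27, 23, 20, 3, 12]


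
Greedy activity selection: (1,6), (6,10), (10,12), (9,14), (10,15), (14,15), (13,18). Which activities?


Greedy: pick earliest-ending, then skip overlaps.
Selected (4 activities): [(1, 6), (6, 10), (10, 12), (14, 15)]


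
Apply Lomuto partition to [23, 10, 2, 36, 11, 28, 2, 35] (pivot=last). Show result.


Elements <= 35 go left of pivot.
Result: [23, 10, 2, 11, 28, 2, 35, 36], pivot at index 6


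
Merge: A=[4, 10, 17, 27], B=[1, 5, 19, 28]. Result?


Compare heads, take smaller each step.
Merged: [1, 4, 5, 10, 17, 19, 27, 28]


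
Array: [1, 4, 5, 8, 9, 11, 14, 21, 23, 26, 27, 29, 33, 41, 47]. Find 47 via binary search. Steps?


Search for 47:
[0,14] mid=7 arr[7]=21
[8,14] mid=11 arr[11]=29
[12,14] mid=13 arr[13]=41
[14,14] mid=14 arr[14]=47
Total: 4 comparisons


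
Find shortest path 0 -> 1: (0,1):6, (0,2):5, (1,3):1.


Dijkstra from 0:
Distances: {0: 0, 1: 6, 2: 5, 3: 7}
Shortest distance to 1 = 6, path = [0, 1]


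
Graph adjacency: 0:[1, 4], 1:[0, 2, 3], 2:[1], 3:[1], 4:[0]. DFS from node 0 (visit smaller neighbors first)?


DFS stack-based: start with [0]
Visit order: [0, 1, 2, 3, 4]


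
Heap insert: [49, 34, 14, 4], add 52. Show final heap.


Append 52: [49, 34, 14, 4, 52]
Bubble up: swap idx 4(52) with idx 1(34); swap idx 1(52) with idx 0(49)
Result: [52, 49, 14, 4, 34]


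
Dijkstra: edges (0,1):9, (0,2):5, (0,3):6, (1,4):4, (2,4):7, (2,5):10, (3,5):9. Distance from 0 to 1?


Dijkstra from 0:
Distances: {0: 0, 1: 9, 2: 5, 3: 6, 4: 12, 5: 15}
Shortest distance to 1 = 9, path = [0, 1]


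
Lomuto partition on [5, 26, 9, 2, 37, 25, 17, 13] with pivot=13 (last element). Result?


Elements <= 13 go left of pivot.
Result: [5, 9, 2, 13, 37, 25, 17, 26], pivot at index 3


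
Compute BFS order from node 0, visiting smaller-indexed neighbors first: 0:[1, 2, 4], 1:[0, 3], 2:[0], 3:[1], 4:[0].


BFS queue: start with [0]
Visit order: [0, 1, 2, 4, 3]


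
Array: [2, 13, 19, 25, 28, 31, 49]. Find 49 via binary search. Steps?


Search for 49:
[0,6] mid=3 arr[3]=25
[4,6] mid=5 arr[5]=31
[6,6] mid=6 arr[6]=49
Total: 3 comparisons


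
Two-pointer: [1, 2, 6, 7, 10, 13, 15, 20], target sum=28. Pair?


Two pointers: lo=0, hi=7
Found pair: (13, 15) summing to 28


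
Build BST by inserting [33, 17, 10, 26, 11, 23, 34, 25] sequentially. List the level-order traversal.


Root = 33; build tree by BST insertion.
Level-Order traversal: [33, 17, 34, 10, 26, 11, 23, 25]


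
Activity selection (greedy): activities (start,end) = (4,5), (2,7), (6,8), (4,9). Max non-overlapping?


Greedy: pick earliest-ending, then skip overlaps.
Selected (2 activities): [(4, 5), (6, 8)]


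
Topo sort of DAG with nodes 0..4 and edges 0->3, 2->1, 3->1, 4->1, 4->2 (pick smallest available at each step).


Kahn's algorithm, process smallest node first
Order: [0, 3, 4, 2, 1]


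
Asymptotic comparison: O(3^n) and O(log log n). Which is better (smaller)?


double-logarithmic grows slower than exponential (base 3)
O(log log n) is asymptotically smaller; O(3^n) grows faster


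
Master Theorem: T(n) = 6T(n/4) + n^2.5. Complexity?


a=6, b=4, c=2.5. log_4(6)=1.292 < c=2.5. Case 3: O(n^c) = O(n^2.500)
Complexity: O(n^2.500)


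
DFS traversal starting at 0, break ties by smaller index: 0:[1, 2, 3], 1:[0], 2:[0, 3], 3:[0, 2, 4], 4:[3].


DFS stack-based: start with [0]
Visit order: [0, 1, 2, 3, 4]


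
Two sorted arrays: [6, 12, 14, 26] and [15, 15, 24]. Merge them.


Compare heads, take smaller each step.
Merged: [6, 12, 14, 15, 15, 24, 26]


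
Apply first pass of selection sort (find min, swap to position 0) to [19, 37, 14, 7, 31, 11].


After one pass: [7, 37, 14, 19, 31, 11]


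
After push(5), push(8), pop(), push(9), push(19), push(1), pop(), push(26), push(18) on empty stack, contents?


push(5) -> [5]
push(8) -> [5, 8]
pop() returns 8 -> [5]
push(9) -> [5, 9]
push(19) -> [5, 9, 19]
push(1) -> [5, 9, 19, 1]
pop() returns 1 -> [5, 9, 19]
push(26) -> [5, 9, 19, 26]
push(18) -> [5, 9, 19, 26, 18]
Final stack (bottom to top): [5, 9, 19, 26, 18]


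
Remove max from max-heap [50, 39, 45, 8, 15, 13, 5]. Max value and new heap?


Max = 50
Replace root with last, heapify down
Resulting heap: [45, 39, 13, 8, 15, 5]


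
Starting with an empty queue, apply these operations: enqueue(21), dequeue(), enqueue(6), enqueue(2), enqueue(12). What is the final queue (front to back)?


enqueue(21) -> [21]
dequeue() returns 21 -> []
enqueue(6) -> [6]
enqueue(2) -> [6, 2]
enqueue(12) -> [6, 2, 12]
Final queue (front to back): [6, 2, 12]


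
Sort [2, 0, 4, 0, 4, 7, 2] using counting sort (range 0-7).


Count array: [2, 0, 2, 0, 2, 0, 0, 1]
Reconstruct: [0, 0, 2, 2, 4, 4, 7]


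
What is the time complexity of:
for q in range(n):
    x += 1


Per nesting level: O(n) = O(n)
Complexity: O(n)


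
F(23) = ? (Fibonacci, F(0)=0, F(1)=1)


F(n)=F(n-1)+F(n-2)
...F(21)=10946, F(22)=17711, F(23)=28657


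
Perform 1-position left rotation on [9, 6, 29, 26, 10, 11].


Left rotate by 1: [6, 29, 26, 10, 11, 9]


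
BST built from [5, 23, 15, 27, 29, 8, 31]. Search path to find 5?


BST root = 5
Search for 5: compare at each node
Path: [5]


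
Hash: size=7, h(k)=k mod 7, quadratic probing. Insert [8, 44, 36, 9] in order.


Insertions: 8->slot 1; 44->slot 2; 36->slot 5; 9->slot 3
Table: [None, 8, 44, 9, None, 36, None]


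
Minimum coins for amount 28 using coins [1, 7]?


dp[0]=0; dp[i]=1+min(dp[i-c] for c in coins)
...dp[23]=5, dp[24]=6, dp[25]=7, dp[26]=8, dp[27]=9, dp[28]=4
Minimum coins for 28 = 4


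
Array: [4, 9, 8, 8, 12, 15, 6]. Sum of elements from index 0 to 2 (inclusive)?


Prefix sums: [0, 4, 13, 21, 29, 41, 56, 62]
Sum[0..2] = prefix[3] - prefix[0] = 21 - 0 = 21


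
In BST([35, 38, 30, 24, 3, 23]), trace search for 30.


BST root = 35
Search for 30: compare at each node
Path: [35, 30]


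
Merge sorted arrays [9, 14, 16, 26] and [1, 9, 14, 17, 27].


Compare heads, take smaller each step.
Merged: [1, 9, 9, 14, 14, 16, 17, 26, 27]


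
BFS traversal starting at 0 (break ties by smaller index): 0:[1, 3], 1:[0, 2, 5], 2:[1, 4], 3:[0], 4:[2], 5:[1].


BFS queue: start with [0]
Visit order: [0, 1, 3, 2, 5, 4]


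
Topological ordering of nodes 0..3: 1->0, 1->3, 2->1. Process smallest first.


Kahn's algorithm, process smallest node first
Order: [2, 1, 0, 3]


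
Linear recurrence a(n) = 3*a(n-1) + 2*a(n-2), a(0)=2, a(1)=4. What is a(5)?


Build bottom-up:
...a(3)=56, a(4)=200, a(5)=3*200+2*56=712


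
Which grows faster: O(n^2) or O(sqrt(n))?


sublinear grows slower than quadratic
O(sqrt(n)) is asymptotically smaller; O(n^2) grows faster


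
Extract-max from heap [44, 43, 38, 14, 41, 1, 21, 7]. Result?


Max = 44
Replace root with last, heapify down
Resulting heap: [43, 41, 38, 14, 7, 1, 21]


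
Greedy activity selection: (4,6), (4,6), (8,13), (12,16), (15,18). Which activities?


Greedy: pick earliest-ending, then skip overlaps.
Selected (3 activities): [(4, 6), (8, 13), (15, 18)]


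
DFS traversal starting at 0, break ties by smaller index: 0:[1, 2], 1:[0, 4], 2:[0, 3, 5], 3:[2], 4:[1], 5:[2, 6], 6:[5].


DFS stack-based: start with [0]
Visit order: [0, 1, 4, 2, 3, 5, 6]


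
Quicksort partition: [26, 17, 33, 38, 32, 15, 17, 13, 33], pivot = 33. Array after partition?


Elements <= 33 go left of pivot.
Result: [26, 17, 33, 32, 15, 17, 13, 33, 38], pivot at index 7


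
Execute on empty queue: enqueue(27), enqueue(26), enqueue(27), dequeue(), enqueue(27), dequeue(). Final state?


enqueue(27) -> [27]
enqueue(26) -> [27, 26]
enqueue(27) -> [27, 26, 27]
dequeue() returns 27 -> [26, 27]
enqueue(27) -> [26, 27, 27]
dequeue() returns 26 -> [27, 27]
Final queue (front to back): [27, 27]


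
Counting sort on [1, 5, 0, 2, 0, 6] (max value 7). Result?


Count array: [2, 1, 1, 0, 0, 1, 1, 0]
Reconstruct: [0, 0, 1, 2, 5, 6]


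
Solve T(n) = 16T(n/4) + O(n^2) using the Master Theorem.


a=16, b=4, c=2. log_4(16)=2 = c=2. Case 2: O(n^c log n) = O(n^2 log n)
Complexity: O(n^2 log n)


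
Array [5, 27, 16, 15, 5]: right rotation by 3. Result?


Right rotate by 3: [16, 15, 5, 5, 27]


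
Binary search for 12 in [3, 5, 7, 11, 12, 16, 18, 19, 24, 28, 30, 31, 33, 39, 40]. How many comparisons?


Search for 12:
[0,14] mid=7 arr[7]=19
[0,6] mid=3 arr[3]=11
[4,6] mid=5 arr[5]=16
[4,4] mid=4 arr[4]=12
Total: 4 comparisons


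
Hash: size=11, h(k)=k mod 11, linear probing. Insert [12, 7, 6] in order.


Insertions: 12->slot 1; 7->slot 7; 6->slot 6
Table: [None, 12, None, None, None, None, 6, 7, None, None, None]


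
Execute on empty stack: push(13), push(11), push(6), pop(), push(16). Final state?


push(13) -> [13]
push(11) -> [13, 11]
push(6) -> [13, 11, 6]
pop() returns 6 -> [13, 11]
push(16) -> [13, 11, 16]
Final stack (bottom to top): [13, 11, 16]


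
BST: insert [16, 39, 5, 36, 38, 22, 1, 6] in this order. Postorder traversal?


Root = 16; build tree by BST insertion.
Postorder traversal: [1, 6, 5, 22, 38, 36, 39, 16]


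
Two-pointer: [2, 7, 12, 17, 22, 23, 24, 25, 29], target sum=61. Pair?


Two pointers: lo=0, hi=8
No pair sums to 61


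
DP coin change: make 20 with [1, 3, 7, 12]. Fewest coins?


dp[0]=0; dp[i]=1+min(dp[i-c] for c in coins)
...dp[15]=2, dp[16]=3, dp[17]=3, dp[18]=3, dp[19]=2, dp[20]=3
Minimum coins for 20 = 3


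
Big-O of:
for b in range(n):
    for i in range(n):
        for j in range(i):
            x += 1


Per nesting level: O(n) * O(n) * O(n) [triangular over i] = O(n^3)
Complexity: O(n^3)


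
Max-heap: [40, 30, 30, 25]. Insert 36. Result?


Append 36: [40, 30, 30, 25, 36]
Bubble up: swap idx 4(36) with idx 1(30)
Result: [40, 36, 30, 25, 30]


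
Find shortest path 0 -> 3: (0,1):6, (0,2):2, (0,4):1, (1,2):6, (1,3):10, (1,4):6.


Dijkstra from 0:
Distances: {0: 0, 1: 6, 2: 2, 3: 16, 4: 1}
Shortest distance to 3 = 16, path = [0, 1, 3]


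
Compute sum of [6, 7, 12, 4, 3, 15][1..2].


Prefix sums: [0, 6, 13, 25, 29, 32, 47]
Sum[1..2] = prefix[3] - prefix[1] = 25 - 6 = 19


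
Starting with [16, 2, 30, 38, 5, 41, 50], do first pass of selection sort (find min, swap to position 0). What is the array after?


After one pass: [2, 16, 30, 38, 5, 41, 50]


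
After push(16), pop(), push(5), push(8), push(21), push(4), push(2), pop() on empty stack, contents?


push(16) -> [16]
pop() returns 16 -> []
push(5) -> [5]
push(8) -> [5, 8]
push(21) -> [5, 8, 21]
push(4) -> [5, 8, 21, 4]
push(2) -> [5, 8, 21, 4, 2]
pop() returns 2 -> [5, 8, 21, 4]
Final stack (bottom to top): [5, 8, 21, 4]


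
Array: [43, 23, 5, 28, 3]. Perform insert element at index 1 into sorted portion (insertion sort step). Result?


After one pass: [23, 43, 5, 28, 3]


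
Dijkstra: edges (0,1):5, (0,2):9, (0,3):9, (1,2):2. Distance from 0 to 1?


Dijkstra from 0:
Distances: {0: 0, 1: 5, 2: 7, 3: 9}
Shortest distance to 1 = 5, path = [0, 1]


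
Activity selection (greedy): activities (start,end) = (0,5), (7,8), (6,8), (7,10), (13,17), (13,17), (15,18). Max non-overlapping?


Greedy: pick earliest-ending, then skip overlaps.
Selected (3 activities): [(0, 5), (7, 8), (13, 17)]


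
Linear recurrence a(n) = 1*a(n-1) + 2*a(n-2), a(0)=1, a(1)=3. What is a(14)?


Build bottom-up:
...a(12)=5461, a(13)=10923, a(14)=1*10923+2*5461=21845


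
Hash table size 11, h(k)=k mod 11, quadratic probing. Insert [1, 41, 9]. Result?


Insertions: 1->slot 1; 41->slot 8; 9->slot 9
Table: [None, 1, None, None, None, None, None, None, 41, 9, None]


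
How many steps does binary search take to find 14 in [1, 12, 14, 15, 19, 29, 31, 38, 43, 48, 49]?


Search for 14:
[0,10] mid=5 arr[5]=29
[0,4] mid=2 arr[2]=14
Total: 2 comparisons


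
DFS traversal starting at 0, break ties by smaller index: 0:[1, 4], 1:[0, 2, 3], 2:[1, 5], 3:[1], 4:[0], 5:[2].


DFS stack-based: start with [0]
Visit order: [0, 1, 2, 5, 3, 4]


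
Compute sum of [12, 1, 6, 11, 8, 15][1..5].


Prefix sums: [0, 12, 13, 19, 30, 38, 53]
Sum[1..5] = prefix[6] - prefix[1] = 53 - 12 = 41


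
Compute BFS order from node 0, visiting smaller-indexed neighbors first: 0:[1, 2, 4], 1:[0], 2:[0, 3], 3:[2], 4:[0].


BFS queue: start with [0]
Visit order: [0, 1, 2, 4, 3]


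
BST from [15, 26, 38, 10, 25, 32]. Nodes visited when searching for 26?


BST root = 15
Search for 26: compare at each node
Path: [15, 26]


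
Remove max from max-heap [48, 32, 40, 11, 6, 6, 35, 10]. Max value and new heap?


Max = 48
Replace root with last, heapify down
Resulting heap: [40, 32, 35, 11, 6, 6, 10]


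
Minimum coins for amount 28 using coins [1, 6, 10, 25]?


dp[0]=0; dp[i]=1+min(dp[i-c] for c in coins)
...dp[23]=4, dp[24]=4, dp[25]=1, dp[26]=2, dp[27]=3, dp[28]=4
Minimum coins for 28 = 4


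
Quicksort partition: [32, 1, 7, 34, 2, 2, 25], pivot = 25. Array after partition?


Elements <= 25 go left of pivot.
Result: [1, 7, 2, 2, 25, 34, 32], pivot at index 4


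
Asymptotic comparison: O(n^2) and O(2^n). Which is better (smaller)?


quadratic grows slower than exponential
O(n^2) is asymptotically smaller; O(2^n) grows faster


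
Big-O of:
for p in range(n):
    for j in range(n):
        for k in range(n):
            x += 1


Per nesting level: O(n) * O(n) * O(n) = O(n^3)
Complexity: O(n^3)


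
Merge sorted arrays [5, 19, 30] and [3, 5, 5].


Compare heads, take smaller each step.
Merged: [3, 5, 5, 5, 19, 30]


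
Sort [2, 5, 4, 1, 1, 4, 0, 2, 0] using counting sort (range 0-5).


Count array: [2, 2, 2, 0, 2, 1]
Reconstruct: [0, 0, 1, 1, 2, 2, 4, 4, 5]


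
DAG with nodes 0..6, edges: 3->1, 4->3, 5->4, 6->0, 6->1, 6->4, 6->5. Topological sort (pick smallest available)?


Kahn's algorithm, process smallest node first
Order: [2, 6, 0, 5, 4, 3, 1]


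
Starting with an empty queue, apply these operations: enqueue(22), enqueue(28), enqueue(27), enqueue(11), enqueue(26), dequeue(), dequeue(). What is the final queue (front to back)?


enqueue(22) -> [22]
enqueue(28) -> [22, 28]
enqueue(27) -> [22, 28, 27]
enqueue(11) -> [22, 28, 27, 11]
enqueue(26) -> [22, 28, 27, 11, 26]
dequeue() returns 22 -> [28, 27, 11, 26]
dequeue() returns 28 -> [27, 11, 26]
Final queue (front to back): [27, 11, 26]


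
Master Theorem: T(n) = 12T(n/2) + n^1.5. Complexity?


a=12, b=2, c=1.5. log_2(12)=3.585 > c=1.5. Case 1: O(n^log_b(a)) = O(n^3.585)
Complexity: O(n^3.585)


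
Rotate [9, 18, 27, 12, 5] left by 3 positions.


Left rotate by 3: [12, 5, 9, 18, 27]


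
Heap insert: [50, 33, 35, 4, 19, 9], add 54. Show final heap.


Append 54: [50, 33, 35, 4, 19, 9, 54]
Bubble up: swap idx 6(54) with idx 2(35); swap idx 2(54) with idx 0(50)
Result: [54, 33, 50, 4, 19, 9, 35]


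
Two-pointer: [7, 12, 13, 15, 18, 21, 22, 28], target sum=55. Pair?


Two pointers: lo=0, hi=7
No pair sums to 55


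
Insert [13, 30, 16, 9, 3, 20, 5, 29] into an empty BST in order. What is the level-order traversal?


Root = 13; build tree by BST insertion.
Level-Order traversal: [13, 9, 30, 3, 16, 5, 20, 29]


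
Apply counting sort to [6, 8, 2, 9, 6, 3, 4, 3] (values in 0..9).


Count array: [0, 0, 1, 2, 1, 0, 2, 0, 1, 1]
Reconstruct: [2, 3, 3, 4, 6, 6, 8, 9]


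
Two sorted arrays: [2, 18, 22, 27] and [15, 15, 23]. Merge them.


Compare heads, take smaller each step.
Merged: [2, 15, 15, 18, 22, 23, 27]


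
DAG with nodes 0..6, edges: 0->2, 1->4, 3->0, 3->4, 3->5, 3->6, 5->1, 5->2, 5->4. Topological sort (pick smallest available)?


Kahn's algorithm, process smallest node first
Order: [3, 0, 5, 1, 2, 4, 6]


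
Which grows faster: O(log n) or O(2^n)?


logarithmic grows slower than exponential
O(log n) is asymptotically smaller; O(2^n) grows faster


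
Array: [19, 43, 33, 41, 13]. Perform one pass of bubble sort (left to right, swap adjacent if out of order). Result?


After one pass: [19, 33, 41, 13, 43]


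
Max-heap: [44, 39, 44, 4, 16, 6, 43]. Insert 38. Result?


Append 38: [44, 39, 44, 4, 16, 6, 43, 38]
Bubble up: swap idx 7(38) with idx 3(4)
Result: [44, 39, 44, 38, 16, 6, 43, 4]


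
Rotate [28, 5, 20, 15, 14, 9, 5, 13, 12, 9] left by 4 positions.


Left rotate by 4: [14, 9, 5, 13, 12, 9, 28, 5, 20, 15]


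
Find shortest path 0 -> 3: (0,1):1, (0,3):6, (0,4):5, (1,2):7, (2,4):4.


Dijkstra from 0:
Distances: {0: 0, 1: 1, 2: 8, 3: 6, 4: 5}
Shortest distance to 3 = 6, path = [0, 3]


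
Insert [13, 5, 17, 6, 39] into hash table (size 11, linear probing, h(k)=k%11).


Insertions: 13->slot 2; 5->slot 5; 17->slot 6; 6->slot 7; 39->slot 8
Table: [None, None, 13, None, None, 5, 17, 6, 39, None, None]


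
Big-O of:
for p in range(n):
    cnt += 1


Per nesting level: O(n) = O(n)
Complexity: O(n)


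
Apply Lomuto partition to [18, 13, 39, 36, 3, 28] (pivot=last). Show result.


Elements <= 28 go left of pivot.
Result: [18, 13, 3, 28, 39, 36], pivot at index 3


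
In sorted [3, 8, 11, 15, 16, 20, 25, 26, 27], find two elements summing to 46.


Two pointers: lo=0, hi=8
Found pair: (20, 26) summing to 46


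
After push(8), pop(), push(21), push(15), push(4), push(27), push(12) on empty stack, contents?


push(8) -> [8]
pop() returns 8 -> []
push(21) -> [21]
push(15) -> [21, 15]
push(4) -> [21, 15, 4]
push(27) -> [21, 15, 4, 27]
push(12) -> [21, 15, 4, 27, 12]
Final stack (bottom to top): [21, 15, 4, 27, 12]


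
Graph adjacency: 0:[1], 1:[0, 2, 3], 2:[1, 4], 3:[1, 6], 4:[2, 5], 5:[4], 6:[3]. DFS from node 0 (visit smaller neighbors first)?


DFS stack-based: start with [0]
Visit order: [0, 1, 2, 4, 5, 3, 6]


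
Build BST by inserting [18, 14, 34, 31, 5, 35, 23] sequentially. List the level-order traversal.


Root = 18; build tree by BST insertion.
Level-Order traversal: [18, 14, 34, 5, 31, 35, 23]


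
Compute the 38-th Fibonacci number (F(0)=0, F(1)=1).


F(n)=F(n-1)+F(n-2)
...F(36)=14930352, F(37)=24157817, F(38)=39088169


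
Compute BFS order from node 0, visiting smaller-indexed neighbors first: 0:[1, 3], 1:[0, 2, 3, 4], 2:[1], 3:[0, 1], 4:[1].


BFS queue: start with [0]
Visit order: [0, 1, 3, 2, 4]


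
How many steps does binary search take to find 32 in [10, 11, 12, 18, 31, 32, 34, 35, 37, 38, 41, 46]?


Search for 32:
[0,11] mid=5 arr[5]=32
Total: 1 comparisons


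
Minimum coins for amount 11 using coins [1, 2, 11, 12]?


dp[0]=0; dp[i]=1+min(dp[i-c] for c in coins)
...dp[6]=3, dp[7]=4, dp[8]=4, dp[9]=5, dp[10]=5, dp[11]=1
Minimum coins for 11 = 1


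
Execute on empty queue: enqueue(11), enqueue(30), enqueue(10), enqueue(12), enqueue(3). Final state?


enqueue(11) -> [11]
enqueue(30) -> [11, 30]
enqueue(10) -> [11, 30, 10]
enqueue(12) -> [11, 30, 10, 12]
enqueue(3) -> [11, 30, 10, 12, 3]
Final queue (front to back): [11, 30, 10, 12, 3]


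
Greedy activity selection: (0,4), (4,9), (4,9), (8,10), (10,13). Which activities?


Greedy: pick earliest-ending, then skip overlaps.
Selected (3 activities): [(0, 4), (4, 9), (10, 13)]


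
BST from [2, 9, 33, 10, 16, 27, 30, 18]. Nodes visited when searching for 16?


BST root = 2
Search for 16: compare at each node
Path: [2, 9, 33, 10, 16]


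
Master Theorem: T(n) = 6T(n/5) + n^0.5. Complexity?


a=6, b=5, c=0.5. log_5(6)=1.113 > c=0.5. Case 1: O(n^log_b(a)) = O(n^1.113)
Complexity: O(n^1.113)


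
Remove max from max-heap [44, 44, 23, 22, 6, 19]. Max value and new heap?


Max = 44
Replace root with last, heapify down
Resulting heap: [44, 22, 23, 19, 6]


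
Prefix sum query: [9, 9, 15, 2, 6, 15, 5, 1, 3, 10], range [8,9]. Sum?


Prefix sums: [0, 9, 18, 33, 35, 41, 56, 61, 62, 65, 75]
Sum[8..9] = prefix[10] - prefix[8] = 75 - 62 = 13


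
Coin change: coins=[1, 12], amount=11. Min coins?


dp[0]=0; dp[i]=1+min(dp[i-c] for c in coins)
...dp[6]=6, dp[7]=7, dp[8]=8, dp[9]=9, dp[10]=10, dp[11]=11
Minimum coins for 11 = 11


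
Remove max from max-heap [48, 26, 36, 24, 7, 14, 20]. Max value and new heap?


Max = 48
Replace root with last, heapify down
Resulting heap: [36, 26, 20, 24, 7, 14]


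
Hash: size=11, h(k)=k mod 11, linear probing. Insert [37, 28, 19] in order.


Insertions: 37->slot 4; 28->slot 6; 19->slot 8
Table: [None, None, None, None, 37, None, 28, None, 19, None, None]


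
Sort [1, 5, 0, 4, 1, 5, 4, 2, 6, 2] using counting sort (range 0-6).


Count array: [1, 2, 2, 0, 2, 2, 1]
Reconstruct: [0, 1, 1, 2, 2, 4, 4, 5, 5, 6]


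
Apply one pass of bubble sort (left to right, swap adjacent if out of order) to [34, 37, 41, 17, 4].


After one pass: [34, 37, 17, 4, 41]


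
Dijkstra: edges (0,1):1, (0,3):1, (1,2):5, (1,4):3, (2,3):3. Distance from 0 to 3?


Dijkstra from 0:
Distances: {0: 0, 1: 1, 2: 4, 3: 1, 4: 4}
Shortest distance to 3 = 1, path = [0, 3]


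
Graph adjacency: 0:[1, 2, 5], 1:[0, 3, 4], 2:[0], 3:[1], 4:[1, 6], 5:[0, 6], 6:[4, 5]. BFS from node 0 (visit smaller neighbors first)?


BFS queue: start with [0]
Visit order: [0, 1, 2, 5, 3, 4, 6]


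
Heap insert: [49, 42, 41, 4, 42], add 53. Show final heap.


Append 53: [49, 42, 41, 4, 42, 53]
Bubble up: swap idx 5(53) with idx 2(41); swap idx 2(53) with idx 0(49)
Result: [53, 42, 49, 4, 42, 41]


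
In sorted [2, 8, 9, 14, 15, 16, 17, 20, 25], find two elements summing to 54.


Two pointers: lo=0, hi=8
No pair sums to 54


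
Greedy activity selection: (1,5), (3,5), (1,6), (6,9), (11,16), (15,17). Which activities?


Greedy: pick earliest-ending, then skip overlaps.
Selected (3 activities): [(1, 5), (6, 9), (11, 16)]


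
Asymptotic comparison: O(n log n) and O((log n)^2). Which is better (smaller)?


polylogarithmic grows slower than linearithmic
O((log n)^2) is asymptotically smaller; O(n log n) grows faster


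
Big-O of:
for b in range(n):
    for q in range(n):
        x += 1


Per nesting level: O(n) * O(n) = O(n^2)
Complexity: O(n^2)


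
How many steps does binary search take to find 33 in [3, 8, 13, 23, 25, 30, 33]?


Search for 33:
[0,6] mid=3 arr[3]=23
[4,6] mid=5 arr[5]=30
[6,6] mid=6 arr[6]=33
Total: 3 comparisons


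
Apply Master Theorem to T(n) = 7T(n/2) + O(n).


a=7, b=2, c=1. log_2(7)=2.807 > c=1. Case 1: O(n^log_b(a)) = O(n^2.807)
Complexity: O(n^2.807)


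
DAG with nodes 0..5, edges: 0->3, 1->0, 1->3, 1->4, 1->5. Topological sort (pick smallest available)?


Kahn's algorithm, process smallest node first
Order: [1, 0, 2, 3, 4, 5]


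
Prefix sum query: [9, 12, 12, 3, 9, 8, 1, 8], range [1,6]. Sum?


Prefix sums: [0, 9, 21, 33, 36, 45, 53, 54, 62]
Sum[1..6] = prefix[7] - prefix[1] = 54 - 9 = 45


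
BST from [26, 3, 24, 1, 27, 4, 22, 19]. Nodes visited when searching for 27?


BST root = 26
Search for 27: compare at each node
Path: [26, 27]


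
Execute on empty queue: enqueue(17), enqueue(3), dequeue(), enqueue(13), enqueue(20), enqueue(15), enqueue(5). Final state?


enqueue(17) -> [17]
enqueue(3) -> [17, 3]
dequeue() returns 17 -> [3]
enqueue(13) -> [3, 13]
enqueue(20) -> [3, 13, 20]
enqueue(15) -> [3, 13, 20, 15]
enqueue(5) -> [3, 13, 20, 15, 5]
Final queue (front to back): [3, 13, 20, 15, 5]


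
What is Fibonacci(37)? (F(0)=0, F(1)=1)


F(n)=F(n-1)+F(n-2)
...F(35)=9227465, F(36)=14930352, F(37)=24157817


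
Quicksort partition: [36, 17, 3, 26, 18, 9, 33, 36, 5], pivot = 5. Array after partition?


Elements <= 5 go left of pivot.
Result: [3, 5, 36, 26, 18, 9, 33, 36, 17], pivot at index 1


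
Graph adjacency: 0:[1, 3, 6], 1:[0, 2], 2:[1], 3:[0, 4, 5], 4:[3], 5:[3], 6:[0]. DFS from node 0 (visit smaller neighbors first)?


DFS stack-based: start with [0]
Visit order: [0, 1, 2, 3, 4, 5, 6]


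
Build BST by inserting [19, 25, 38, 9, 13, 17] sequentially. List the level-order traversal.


Root = 19; build tree by BST insertion.
Level-Order traversal: [19, 9, 25, 13, 38, 17]


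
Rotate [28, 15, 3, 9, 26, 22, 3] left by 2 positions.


Left rotate by 2: [3, 9, 26, 22, 3, 28, 15]


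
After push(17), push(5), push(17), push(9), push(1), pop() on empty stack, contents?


push(17) -> [17]
push(5) -> [17, 5]
push(17) -> [17, 5, 17]
push(9) -> [17, 5, 17, 9]
push(1) -> [17, 5, 17, 9, 1]
pop() returns 1 -> [17, 5, 17, 9]
Final stack (bottom to top): [17, 5, 17, 9]


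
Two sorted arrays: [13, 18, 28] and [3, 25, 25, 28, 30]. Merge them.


Compare heads, take smaller each step.
Merged: [3, 13, 18, 25, 25, 28, 28, 30]


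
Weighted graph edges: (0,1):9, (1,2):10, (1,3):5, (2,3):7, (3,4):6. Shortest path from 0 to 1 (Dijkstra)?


Dijkstra from 0:
Distances: {0: 0, 1: 9, 2: 19, 3: 14, 4: 20}
Shortest distance to 1 = 9, path = [0, 1]


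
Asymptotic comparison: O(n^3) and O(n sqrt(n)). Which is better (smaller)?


n^1.5 grows slower than cubic
O(n sqrt(n)) is asymptotically smaller; O(n^3) grows faster


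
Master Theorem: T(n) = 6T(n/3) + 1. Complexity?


a=6, b=3, c=0. log_3(6)=1.631 > c=0. Case 1: O(n^log_b(a)) = O(n^1.631)
Complexity: O(n^1.631)


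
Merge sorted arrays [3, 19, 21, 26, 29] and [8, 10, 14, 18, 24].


Compare heads, take smaller each step.
Merged: [3, 8, 10, 14, 18, 19, 21, 24, 26, 29]


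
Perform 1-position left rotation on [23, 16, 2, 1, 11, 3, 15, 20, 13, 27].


Left rotate by 1: [16, 2, 1, 11, 3, 15, 20, 13, 27, 23]


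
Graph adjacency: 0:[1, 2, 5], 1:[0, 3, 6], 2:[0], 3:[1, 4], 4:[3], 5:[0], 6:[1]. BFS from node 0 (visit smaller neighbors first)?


BFS queue: start with [0]
Visit order: [0, 1, 2, 5, 3, 6, 4]


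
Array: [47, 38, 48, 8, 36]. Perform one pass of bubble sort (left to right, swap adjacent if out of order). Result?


After one pass: [38, 47, 8, 36, 48]


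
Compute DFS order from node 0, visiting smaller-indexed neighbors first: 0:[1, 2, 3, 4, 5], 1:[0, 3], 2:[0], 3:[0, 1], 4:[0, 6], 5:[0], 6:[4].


DFS stack-based: start with [0]
Visit order: [0, 1, 3, 2, 4, 6, 5]


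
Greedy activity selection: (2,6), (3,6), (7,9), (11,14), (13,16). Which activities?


Greedy: pick earliest-ending, then skip overlaps.
Selected (3 activities): [(2, 6), (7, 9), (11, 14)]


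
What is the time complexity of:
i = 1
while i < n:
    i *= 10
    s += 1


Per nesting level: O(log n) = O(log n)
Complexity: O(log n)


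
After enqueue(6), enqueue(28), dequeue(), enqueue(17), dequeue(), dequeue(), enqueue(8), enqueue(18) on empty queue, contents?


enqueue(6) -> [6]
enqueue(28) -> [6, 28]
dequeue() returns 6 -> [28]
enqueue(17) -> [28, 17]
dequeue() returns 28 -> [17]
dequeue() returns 17 -> []
enqueue(8) -> [8]
enqueue(18) -> [8, 18]
Final queue (front to back): [8, 18]


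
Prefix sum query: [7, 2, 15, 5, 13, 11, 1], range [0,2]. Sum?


Prefix sums: [0, 7, 9, 24, 29, 42, 53, 54]
Sum[0..2] = prefix[3] - prefix[0] = 24 - 0 = 24


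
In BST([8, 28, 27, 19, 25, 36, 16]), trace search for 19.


BST root = 8
Search for 19: compare at each node
Path: [8, 28, 27, 19]


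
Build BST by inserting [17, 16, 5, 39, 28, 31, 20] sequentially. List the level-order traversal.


Root = 17; build tree by BST insertion.
Level-Order traversal: [17, 16, 39, 5, 28, 20, 31]


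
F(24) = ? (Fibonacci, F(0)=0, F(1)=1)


F(n)=F(n-1)+F(n-2)
...F(22)=17711, F(23)=28657, F(24)=46368


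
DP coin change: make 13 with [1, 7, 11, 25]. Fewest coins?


dp[0]=0; dp[i]=1+min(dp[i-c] for c in coins)
...dp[8]=2, dp[9]=3, dp[10]=4, dp[11]=1, dp[12]=2, dp[13]=3
Minimum coins for 13 = 3
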